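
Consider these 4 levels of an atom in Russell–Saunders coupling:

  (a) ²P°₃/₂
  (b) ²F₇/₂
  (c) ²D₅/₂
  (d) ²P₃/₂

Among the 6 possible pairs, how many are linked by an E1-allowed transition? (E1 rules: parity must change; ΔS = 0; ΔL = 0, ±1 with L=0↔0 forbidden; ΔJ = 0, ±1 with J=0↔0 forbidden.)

(a)–(b): forbidden (ΔL, ΔJ).
(a)–(c): allowed.
(a)–(d): allowed.
(b)–(c): forbidden (parity).
(b)–(d): forbidden (parity, ΔL, ΔJ).
(c)–(d): forbidden (parity).
Allowed pairs: 2 of 6.

2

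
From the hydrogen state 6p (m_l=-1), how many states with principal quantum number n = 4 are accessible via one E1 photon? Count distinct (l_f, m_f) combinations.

4

E1 requires Δl = ±1, so l_f ∈ {0, 2}; with 0 ≤ l_f ≤ n_f−1 = 3, the allowed l_f values are {0, 2}.
For l_f = 0: m_f ∈ {m_i−1, m_i, m_i+1} ∩ [−0, 0] = {0} → 1 state.
For l_f = 2: m_f ∈ {m_i−1, m_i, m_i+1} ∩ [−2, 2] = {-2, -1, 0} → 3 states.
Total: 4.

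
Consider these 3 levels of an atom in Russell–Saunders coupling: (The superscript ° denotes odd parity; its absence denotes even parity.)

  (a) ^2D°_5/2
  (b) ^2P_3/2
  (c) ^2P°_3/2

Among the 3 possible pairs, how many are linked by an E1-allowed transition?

(a)–(b): allowed.
(a)–(c): forbidden (parity).
(b)–(c): allowed.
Allowed pairs: 2 of 3.

2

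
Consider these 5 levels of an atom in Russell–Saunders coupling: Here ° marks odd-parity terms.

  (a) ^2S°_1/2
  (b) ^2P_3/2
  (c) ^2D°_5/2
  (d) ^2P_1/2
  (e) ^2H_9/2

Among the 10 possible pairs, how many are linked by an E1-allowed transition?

3

(a)–(b): allowed.
(a)–(c): forbidden (parity, ΔL, ΔJ).
(a)–(d): allowed.
(a)–(e): forbidden (ΔL, ΔJ).
(b)–(c): allowed.
(b)–(d): forbidden (parity).
(b)–(e): forbidden (parity, ΔL, ΔJ).
(c)–(d): forbidden (ΔJ).
(c)–(e): forbidden (ΔL, ΔJ).
(d)–(e): forbidden (parity, ΔL, ΔJ).
Allowed pairs: 3 of 10.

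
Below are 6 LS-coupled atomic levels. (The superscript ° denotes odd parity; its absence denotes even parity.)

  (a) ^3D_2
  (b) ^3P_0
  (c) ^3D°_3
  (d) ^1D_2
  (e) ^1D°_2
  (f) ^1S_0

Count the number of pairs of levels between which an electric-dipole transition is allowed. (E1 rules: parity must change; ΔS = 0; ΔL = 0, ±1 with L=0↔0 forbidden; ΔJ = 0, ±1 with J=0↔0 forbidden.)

(a)–(b): forbidden (parity, ΔJ).
(a)–(c): allowed.
(a)–(d): forbidden (parity, ΔS).
(a)–(e): forbidden (ΔS).
(a)–(f): forbidden (parity, ΔS, ΔL, ΔJ).
(b)–(c): forbidden (ΔJ).
(b)–(d): forbidden (parity, ΔS, ΔJ).
(b)–(e): forbidden (ΔS, ΔJ).
(b)–(f): forbidden (parity, ΔS, ΔJ).
(c)–(d): forbidden (ΔS).
(c)–(e): forbidden (parity, ΔS).
(c)–(f): forbidden (ΔS, ΔL, ΔJ).
(d)–(e): allowed.
(d)–(f): forbidden (parity, ΔL, ΔJ).
(e)–(f): forbidden (ΔL, ΔJ).
Allowed pairs: 2 of 15.

2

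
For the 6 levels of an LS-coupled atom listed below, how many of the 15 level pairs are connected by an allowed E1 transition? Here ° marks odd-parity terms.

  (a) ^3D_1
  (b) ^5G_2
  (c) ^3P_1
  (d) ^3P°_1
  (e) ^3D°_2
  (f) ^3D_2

6

(a)–(b): forbidden (parity, ΔS, ΔL).
(a)–(c): forbidden (parity).
(a)–(d): allowed.
(a)–(e): allowed.
(a)–(f): forbidden (parity).
(b)–(c): forbidden (parity, ΔS, ΔL).
(b)–(d): forbidden (ΔS, ΔL).
(b)–(e): forbidden (ΔS, ΔL).
(b)–(f): forbidden (parity, ΔS, ΔL).
(c)–(d): allowed.
(c)–(e): allowed.
(c)–(f): forbidden (parity).
(d)–(e): forbidden (parity).
(d)–(f): allowed.
(e)–(f): allowed.
Allowed pairs: 6 of 15.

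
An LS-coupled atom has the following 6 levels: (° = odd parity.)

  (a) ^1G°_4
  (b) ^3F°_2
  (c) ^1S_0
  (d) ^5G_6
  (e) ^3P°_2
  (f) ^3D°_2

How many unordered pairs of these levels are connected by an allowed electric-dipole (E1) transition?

(a)–(b): forbidden (parity, ΔS, ΔJ).
(a)–(c): forbidden (ΔL, ΔJ).
(a)–(d): forbidden (ΔS, ΔJ).
(a)–(e): forbidden (parity, ΔS, ΔL, ΔJ).
(a)–(f): forbidden (parity, ΔS, ΔL, ΔJ).
(b)–(c): forbidden (ΔS, ΔL, ΔJ).
(b)–(d): forbidden (ΔS, ΔJ).
(b)–(e): forbidden (parity, ΔL).
(b)–(f): forbidden (parity).
(c)–(d): forbidden (parity, ΔS, ΔL, ΔJ).
(c)–(e): forbidden (ΔS, ΔJ).
(c)–(f): forbidden (ΔS, ΔL, ΔJ).
(d)–(e): forbidden (ΔS, ΔL, ΔJ).
(d)–(f): forbidden (ΔS, ΔL, ΔJ).
(e)–(f): forbidden (parity).
Allowed pairs: 0 of 15.

0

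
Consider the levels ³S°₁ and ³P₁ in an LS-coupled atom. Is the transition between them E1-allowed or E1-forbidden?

Reading off the term symbols: S 1→1, L 0→1, J 1→1, parity odd→even.
Parity must change: odd → even — satisfied.
ΔJ = 0, ±1 (not J=0↔0): J: 1 → 1, ΔJ = +0 — satisfied.
ΔS = 0: S: 1 → 1 — satisfied.
ΔL = 0, ±1 (not L=0↔0): L: 0 → 1, ΔL = +1 — satisfied.
All four E1 rules are satisfied.

allowed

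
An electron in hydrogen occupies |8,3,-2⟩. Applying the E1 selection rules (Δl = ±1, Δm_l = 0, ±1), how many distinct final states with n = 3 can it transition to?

E1 requires Δl = ±1, so l_f ∈ {2, 4}; with 0 ≤ l_f ≤ n_f−1 = 2, the allowed l_f values are {2}.
For l_f = 2: m_f ∈ {m_i−1, m_i, m_i+1} ∩ [−2, 2] = {-2, -1} → 2 states.
Total: 2.

2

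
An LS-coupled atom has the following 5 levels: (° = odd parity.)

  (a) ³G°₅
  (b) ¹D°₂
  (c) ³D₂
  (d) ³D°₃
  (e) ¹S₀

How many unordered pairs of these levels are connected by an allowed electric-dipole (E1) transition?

(a)–(b): forbidden (parity, ΔS, ΔL, ΔJ).
(a)–(c): forbidden (ΔL, ΔJ).
(a)–(d): forbidden (parity, ΔL, ΔJ).
(a)–(e): forbidden (ΔS, ΔL, ΔJ).
(b)–(c): forbidden (ΔS).
(b)–(d): forbidden (parity, ΔS).
(b)–(e): forbidden (ΔL, ΔJ).
(c)–(d): allowed.
(c)–(e): forbidden (parity, ΔS, ΔL, ΔJ).
(d)–(e): forbidden (ΔS, ΔL, ΔJ).
Allowed pairs: 1 of 10.

1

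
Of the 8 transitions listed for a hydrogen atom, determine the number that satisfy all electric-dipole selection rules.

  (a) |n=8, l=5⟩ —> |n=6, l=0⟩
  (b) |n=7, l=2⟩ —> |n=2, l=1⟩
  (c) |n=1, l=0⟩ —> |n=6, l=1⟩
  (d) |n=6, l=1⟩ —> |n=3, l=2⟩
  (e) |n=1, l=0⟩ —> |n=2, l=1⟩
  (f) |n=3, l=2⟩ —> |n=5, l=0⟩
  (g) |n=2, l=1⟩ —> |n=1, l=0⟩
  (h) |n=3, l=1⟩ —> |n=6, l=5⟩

(a) forbidden — Δl = -5 (E1 requires Δl = ±1)
(b) allowed
(c) allowed
(d) allowed
(e) allowed
(f) forbidden — Δl = -2 (E1 requires Δl = ±1)
(g) allowed
(h) forbidden — Δl = +4 (E1 requires Δl = ±1)
Total allowed: 5 of 8.

5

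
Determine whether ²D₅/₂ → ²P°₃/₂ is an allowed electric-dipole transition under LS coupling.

allowed

Reading off the term symbols: S 1/2→1/2, L 2→1, J 5/2→3/2, parity even→odd.
Parity must change: even → odd — satisfied.
ΔS = 0: S: 1/2 → 1/2 — satisfied.
ΔL = 0, ±1 (not L=0↔0): L: 2 → 1, ΔL = -1 — satisfied.
ΔJ = 0, ±1 (not J=0↔0): J: 5/2 → 3/2, ΔJ = -1 — satisfied.
All four E1 rules are satisfied.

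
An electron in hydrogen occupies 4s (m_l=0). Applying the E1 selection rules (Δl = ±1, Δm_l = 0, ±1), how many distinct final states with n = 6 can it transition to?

E1 requires Δl = ±1, so l_f ∈ {-1, 1}; with 0 ≤ l_f ≤ n_f−1 = 5, the allowed l_f values are {1}.
For l_f = 1: m_f ∈ {m_i−1, m_i, m_i+1} ∩ [−1, 1] = {-1, 0, 1} → 3 states.
Total: 3.

3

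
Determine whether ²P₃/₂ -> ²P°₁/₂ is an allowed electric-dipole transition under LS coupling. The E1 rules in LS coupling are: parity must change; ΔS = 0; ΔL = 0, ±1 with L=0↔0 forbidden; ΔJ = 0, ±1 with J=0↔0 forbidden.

allowed

Initial level: S=1/2, L=1, J=3/2, parity even. Final level: S=1/2, L=1, J=1/2, parity odd.
Parity must change: even → odd — satisfied.
ΔS = 0: S: 1/2 → 1/2 — satisfied.
ΔL = 0, ±1 (not L=0↔0): L: 1 → 1, ΔL = +0 — satisfied.
ΔJ = 0, ±1 (not J=0↔0): J: 3/2 → 1/2, ΔJ = -1 — satisfied.
All four E1 rules are satisfied.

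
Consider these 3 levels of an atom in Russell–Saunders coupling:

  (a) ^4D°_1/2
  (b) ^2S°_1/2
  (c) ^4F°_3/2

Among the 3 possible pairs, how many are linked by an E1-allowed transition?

(a)–(b): forbidden (parity, ΔS, ΔL).
(a)–(c): forbidden (parity).
(b)–(c): forbidden (parity, ΔS, ΔL).
Allowed pairs: 0 of 3.

0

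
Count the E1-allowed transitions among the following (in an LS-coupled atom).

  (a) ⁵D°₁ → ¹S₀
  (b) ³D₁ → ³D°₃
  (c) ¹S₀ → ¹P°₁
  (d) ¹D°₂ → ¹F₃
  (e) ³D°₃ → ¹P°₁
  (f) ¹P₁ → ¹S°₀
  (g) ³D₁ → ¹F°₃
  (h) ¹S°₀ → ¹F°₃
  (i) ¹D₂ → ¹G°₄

3

(a) forbidden (ΔS, ΔL fail)
(b) forbidden (ΔJ fails)
(c) allowed
(d) allowed
(e) forbidden (parity, ΔS, ΔJ fail)
(f) allowed
(g) forbidden (ΔS, ΔJ fail)
(h) forbidden (parity, ΔL, ΔJ fail)
(i) forbidden (ΔL, ΔJ fail)
Total allowed: 3 of 9.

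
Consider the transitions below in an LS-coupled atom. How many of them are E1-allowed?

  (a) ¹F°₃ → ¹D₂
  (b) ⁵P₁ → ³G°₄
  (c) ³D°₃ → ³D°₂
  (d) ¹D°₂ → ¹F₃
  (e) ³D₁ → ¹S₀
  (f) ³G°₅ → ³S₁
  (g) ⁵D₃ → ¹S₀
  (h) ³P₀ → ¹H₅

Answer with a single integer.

(a) allowed
(b) forbidden (ΔS, ΔL, ΔJ fail)
(c) forbidden (parity fails)
(d) allowed
(e) forbidden (parity, ΔS, ΔL fail)
(f) forbidden (ΔL, ΔJ fail)
(g) forbidden (parity, ΔS, ΔL, ΔJ fail)
(h) forbidden (parity, ΔS, ΔL, ΔJ fail)
Total allowed: 2 of 8.

2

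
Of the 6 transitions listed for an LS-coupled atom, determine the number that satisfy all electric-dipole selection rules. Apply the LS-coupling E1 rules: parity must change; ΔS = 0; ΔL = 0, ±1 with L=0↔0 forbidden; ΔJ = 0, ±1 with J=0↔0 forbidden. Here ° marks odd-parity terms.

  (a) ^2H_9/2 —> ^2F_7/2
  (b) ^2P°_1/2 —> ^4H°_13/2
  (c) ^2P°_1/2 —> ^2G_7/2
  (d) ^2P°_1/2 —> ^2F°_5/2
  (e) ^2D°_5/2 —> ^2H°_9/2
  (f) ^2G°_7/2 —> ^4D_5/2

(a) forbidden (parity, ΔL fail)
(b) forbidden (parity, ΔS, ΔL, ΔJ fail)
(c) forbidden (ΔL, ΔJ fail)
(d) forbidden (parity, ΔL, ΔJ fail)
(e) forbidden (parity, ΔL, ΔJ fail)
(f) forbidden (ΔS, ΔL fail)
Total allowed: 0 of 6.

0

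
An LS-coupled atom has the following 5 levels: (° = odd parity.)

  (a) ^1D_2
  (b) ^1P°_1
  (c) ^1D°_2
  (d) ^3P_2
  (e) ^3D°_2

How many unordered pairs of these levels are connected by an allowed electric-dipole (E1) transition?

3

(a)–(b): allowed.
(a)–(c): allowed.
(a)–(d): forbidden (parity, ΔS).
(a)–(e): forbidden (ΔS).
(b)–(c): forbidden (parity).
(b)–(d): forbidden (ΔS).
(b)–(e): forbidden (parity, ΔS).
(c)–(d): forbidden (ΔS).
(c)–(e): forbidden (parity, ΔS).
(d)–(e): allowed.
Allowed pairs: 3 of 10.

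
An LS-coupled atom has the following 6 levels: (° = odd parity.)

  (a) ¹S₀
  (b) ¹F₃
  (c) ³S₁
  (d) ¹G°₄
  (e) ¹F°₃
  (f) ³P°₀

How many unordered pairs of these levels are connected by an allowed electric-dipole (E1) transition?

(a)–(b): forbidden (parity, ΔL, ΔJ).
(a)–(c): forbidden (parity, ΔS, ΔL).
(a)–(d): forbidden (ΔL, ΔJ).
(a)–(e): forbidden (ΔL, ΔJ).
(a)–(f): forbidden (ΔS, ΔJ).
(b)–(c): forbidden (parity, ΔS, ΔL, ΔJ).
(b)–(d): allowed.
(b)–(e): allowed.
(b)–(f): forbidden (ΔS, ΔL, ΔJ).
(c)–(d): forbidden (ΔS, ΔL, ΔJ).
(c)–(e): forbidden (ΔS, ΔL, ΔJ).
(c)–(f): allowed.
(d)–(e): forbidden (parity).
(d)–(f): forbidden (parity, ΔS, ΔL, ΔJ).
(e)–(f): forbidden (parity, ΔS, ΔL, ΔJ).
Allowed pairs: 3 of 15.

3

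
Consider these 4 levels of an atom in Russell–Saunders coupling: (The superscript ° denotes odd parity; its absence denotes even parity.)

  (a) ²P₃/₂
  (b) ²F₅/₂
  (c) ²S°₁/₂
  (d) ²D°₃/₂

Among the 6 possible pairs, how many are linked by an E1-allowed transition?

3

(a)–(b): forbidden (parity, ΔL).
(a)–(c): allowed.
(a)–(d): allowed.
(b)–(c): forbidden (ΔL, ΔJ).
(b)–(d): allowed.
(c)–(d): forbidden (parity, ΔL).
Allowed pairs: 3 of 6.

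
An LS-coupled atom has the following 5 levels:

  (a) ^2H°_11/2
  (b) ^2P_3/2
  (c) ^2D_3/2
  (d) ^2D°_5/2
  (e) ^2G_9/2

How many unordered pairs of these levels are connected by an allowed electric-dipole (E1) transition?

3

(a)–(b): forbidden (ΔL, ΔJ).
(a)–(c): forbidden (ΔL, ΔJ).
(a)–(d): forbidden (parity, ΔL, ΔJ).
(a)–(e): allowed.
(b)–(c): forbidden (parity).
(b)–(d): allowed.
(b)–(e): forbidden (parity, ΔL, ΔJ).
(c)–(d): allowed.
(c)–(e): forbidden (parity, ΔL, ΔJ).
(d)–(e): forbidden (ΔL, ΔJ).
Allowed pairs: 3 of 10.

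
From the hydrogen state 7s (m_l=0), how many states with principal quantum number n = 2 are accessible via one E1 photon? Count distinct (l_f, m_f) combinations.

3

E1 requires Δl = ±1, so l_f ∈ {-1, 1}; with 0 ≤ l_f ≤ n_f−1 = 1, the allowed l_f values are {1}.
For l_f = 1: m_f ∈ {m_i−1, m_i, m_i+1} ∩ [−1, 1] = {-1, 0, 1} → 3 states.
Total: 3.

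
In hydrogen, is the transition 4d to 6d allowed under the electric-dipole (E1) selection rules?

forbidden

Δl = 2 − 2 = +0; the E1 rule Δl = ±1 is fails.
The transition is electric-dipole forbidden.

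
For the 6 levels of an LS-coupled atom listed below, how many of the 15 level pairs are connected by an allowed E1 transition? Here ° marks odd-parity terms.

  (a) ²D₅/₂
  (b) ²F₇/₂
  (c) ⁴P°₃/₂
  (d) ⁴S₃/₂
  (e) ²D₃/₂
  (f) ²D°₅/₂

4

(a)–(b): forbidden (parity).
(a)–(c): forbidden (ΔS).
(a)–(d): forbidden (parity, ΔS, ΔL).
(a)–(e): forbidden (parity).
(a)–(f): allowed.
(b)–(c): forbidden (ΔS, ΔL, ΔJ).
(b)–(d): forbidden (parity, ΔS, ΔL, ΔJ).
(b)–(e): forbidden (parity, ΔJ).
(b)–(f): allowed.
(c)–(d): allowed.
(c)–(e): forbidden (ΔS).
(c)–(f): forbidden (parity, ΔS).
(d)–(e): forbidden (parity, ΔS, ΔL).
(d)–(f): forbidden (ΔS, ΔL).
(e)–(f): allowed.
Allowed pairs: 4 of 15.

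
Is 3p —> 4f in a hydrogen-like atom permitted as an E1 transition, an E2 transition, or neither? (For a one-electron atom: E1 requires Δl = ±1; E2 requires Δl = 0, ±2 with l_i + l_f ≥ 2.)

E2

Δl = 3 − 1 = +2; l_i + l_f = 4.
E1 (Δl = ±1): not satisfied.
E2 (Δl = 0,±2, l_i+l_f ≥ 2): satisfied.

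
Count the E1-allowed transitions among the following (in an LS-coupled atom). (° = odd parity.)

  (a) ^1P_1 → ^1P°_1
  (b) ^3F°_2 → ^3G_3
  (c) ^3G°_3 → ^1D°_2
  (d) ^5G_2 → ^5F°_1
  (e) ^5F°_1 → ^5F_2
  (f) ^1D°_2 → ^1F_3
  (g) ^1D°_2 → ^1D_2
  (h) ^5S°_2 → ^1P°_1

6

(a) allowed
(b) allowed
(c) forbidden (parity, ΔS, ΔL fail)
(d) allowed
(e) allowed
(f) allowed
(g) allowed
(h) forbidden (parity, ΔS fail)
Total allowed: 6 of 8.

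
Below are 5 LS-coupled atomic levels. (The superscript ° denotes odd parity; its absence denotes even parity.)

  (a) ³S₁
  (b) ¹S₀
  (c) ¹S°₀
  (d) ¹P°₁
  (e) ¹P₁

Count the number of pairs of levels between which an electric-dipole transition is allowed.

(a)–(b): forbidden (parity, ΔS, ΔL).
(a)–(c): forbidden (ΔS, ΔL).
(a)–(d): forbidden (ΔS).
(a)–(e): forbidden (parity, ΔS).
(b)–(c): forbidden (ΔL, ΔJ).
(b)–(d): allowed.
(b)–(e): forbidden (parity).
(c)–(d): forbidden (parity).
(c)–(e): allowed.
(d)–(e): allowed.
Allowed pairs: 3 of 10.

3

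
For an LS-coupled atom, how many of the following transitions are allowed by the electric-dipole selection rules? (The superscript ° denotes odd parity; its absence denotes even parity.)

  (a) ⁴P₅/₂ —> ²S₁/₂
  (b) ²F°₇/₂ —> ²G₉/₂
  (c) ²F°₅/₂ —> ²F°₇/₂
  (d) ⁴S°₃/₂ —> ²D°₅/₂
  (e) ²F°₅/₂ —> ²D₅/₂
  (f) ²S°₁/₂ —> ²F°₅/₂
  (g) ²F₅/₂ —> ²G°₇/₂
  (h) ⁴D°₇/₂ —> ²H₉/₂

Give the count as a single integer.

(a) forbidden (parity, ΔS, ΔJ fail)
(b) allowed
(c) forbidden (parity fails)
(d) forbidden (parity, ΔS, ΔL fail)
(e) allowed
(f) forbidden (parity, ΔL, ΔJ fail)
(g) allowed
(h) forbidden (ΔS, ΔL fail)
Total allowed: 3 of 8.

3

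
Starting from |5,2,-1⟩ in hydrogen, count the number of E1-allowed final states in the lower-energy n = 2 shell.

E1 requires Δl = ±1, so l_f ∈ {1, 3}; with 0 ≤ l_f ≤ n_f−1 = 1, the allowed l_f values are {1}.
For l_f = 1: m_f ∈ {m_i−1, m_i, m_i+1} ∩ [−1, 1] = {-1, 0} → 2 states.
Total: 2.

2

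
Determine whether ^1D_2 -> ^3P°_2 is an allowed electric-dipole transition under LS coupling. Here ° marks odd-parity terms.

Reading off the term symbols: S 0→1, L 2→1, J 2→2, parity even→odd.
Parity must change: even → odd — satisfied.
ΔS = 0: S: 0 → 1 — violated.
ΔL = 0, ±1 (not L=0↔0): L: 2 → 1, ΔL = -1 — satisfied.
ΔJ = 0, ±1 (not J=0↔0): J: 2 → 2, ΔJ = +0 — satisfied.
Rule(s) violated: ΔS.

forbidden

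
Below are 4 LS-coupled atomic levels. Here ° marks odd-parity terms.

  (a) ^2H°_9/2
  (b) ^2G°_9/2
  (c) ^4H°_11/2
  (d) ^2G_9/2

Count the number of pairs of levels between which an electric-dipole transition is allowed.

(a)–(b): forbidden (parity).
(a)–(c): forbidden (parity, ΔS).
(a)–(d): allowed.
(b)–(c): forbidden (parity, ΔS).
(b)–(d): allowed.
(c)–(d): forbidden (ΔS).
Allowed pairs: 2 of 6.

2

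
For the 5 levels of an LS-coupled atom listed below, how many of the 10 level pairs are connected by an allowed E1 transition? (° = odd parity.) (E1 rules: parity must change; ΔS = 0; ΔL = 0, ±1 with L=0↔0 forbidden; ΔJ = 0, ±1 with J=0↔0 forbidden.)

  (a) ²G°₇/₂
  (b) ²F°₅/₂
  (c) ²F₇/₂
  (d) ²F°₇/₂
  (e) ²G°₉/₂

4

(a)–(b): forbidden (parity).
(a)–(c): allowed.
(a)–(d): forbidden (parity).
(a)–(e): forbidden (parity).
(b)–(c): allowed.
(b)–(d): forbidden (parity).
(b)–(e): forbidden (parity, ΔJ).
(c)–(d): allowed.
(c)–(e): allowed.
(d)–(e): forbidden (parity).
Allowed pairs: 4 of 10.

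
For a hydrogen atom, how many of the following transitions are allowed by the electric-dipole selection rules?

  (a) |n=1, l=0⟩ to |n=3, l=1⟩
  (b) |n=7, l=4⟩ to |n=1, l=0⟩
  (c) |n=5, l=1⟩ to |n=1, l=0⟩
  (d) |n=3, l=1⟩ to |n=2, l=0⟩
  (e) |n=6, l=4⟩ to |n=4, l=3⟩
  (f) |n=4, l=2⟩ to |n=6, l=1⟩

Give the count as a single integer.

5

(a) allowed
(b) forbidden — Δl = -4 (E1 requires Δl = ±1)
(c) allowed
(d) allowed
(e) allowed
(f) allowed
Total allowed: 5 of 6.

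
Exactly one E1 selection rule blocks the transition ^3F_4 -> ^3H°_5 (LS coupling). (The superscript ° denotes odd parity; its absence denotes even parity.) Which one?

Initial level: S=1, L=3, J=4, parity even. Final level: S=1, L=5, J=5, parity odd.
ΔJ = 0, ±1 (not J=0↔0): J: 4 → 5, ΔJ = +1 — passes.
ΔL = 0, ±1 (not L=0↔0): L: 3 → 5, ΔL = +2 — fails.
Parity must change: even → odd — passes.
ΔS = 0: S: 1 → 1 — passes.

the ΔL = 0, ±1 rule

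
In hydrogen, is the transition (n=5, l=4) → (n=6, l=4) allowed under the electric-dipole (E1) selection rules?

Δl = 4 − 4 = +0; the E1 rule Δl = ±1 is fails.
The transition is electric-dipole forbidden.

forbidden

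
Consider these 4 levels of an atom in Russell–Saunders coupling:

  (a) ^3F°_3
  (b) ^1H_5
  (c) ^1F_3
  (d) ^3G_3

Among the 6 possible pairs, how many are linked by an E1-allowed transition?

(a)–(b): forbidden (ΔS, ΔL, ΔJ).
(a)–(c): forbidden (ΔS).
(a)–(d): allowed.
(b)–(c): forbidden (parity, ΔL, ΔJ).
(b)–(d): forbidden (parity, ΔS, ΔJ).
(c)–(d): forbidden (parity, ΔS).
Allowed pairs: 1 of 6.

1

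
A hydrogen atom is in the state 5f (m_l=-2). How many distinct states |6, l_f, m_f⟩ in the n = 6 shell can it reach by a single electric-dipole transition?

5

E1 requires Δl = ±1, so l_f ∈ {2, 4}; with 0 ≤ l_f ≤ n_f−1 = 5, the allowed l_f values are {2, 4}.
For l_f = 2: m_f ∈ {m_i−1, m_i, m_i+1} ∩ [−2, 2] = {-2, -1} → 2 states.
For l_f = 4: m_f ∈ {m_i−1, m_i, m_i+1} ∩ [−4, 4] = {-3, -2, -1} → 3 states.
Total: 5.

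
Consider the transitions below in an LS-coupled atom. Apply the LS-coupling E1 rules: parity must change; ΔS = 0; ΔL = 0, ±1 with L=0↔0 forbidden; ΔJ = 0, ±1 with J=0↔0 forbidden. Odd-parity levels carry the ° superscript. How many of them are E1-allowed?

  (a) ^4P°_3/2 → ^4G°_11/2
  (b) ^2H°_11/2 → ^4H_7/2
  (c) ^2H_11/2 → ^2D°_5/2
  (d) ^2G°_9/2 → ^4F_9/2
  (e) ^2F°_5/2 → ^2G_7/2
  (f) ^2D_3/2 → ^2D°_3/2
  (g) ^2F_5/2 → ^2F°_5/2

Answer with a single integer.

3

(a) forbidden (parity, ΔL, ΔJ fail)
(b) forbidden (ΔS, ΔJ fail)
(c) forbidden (ΔL, ΔJ fail)
(d) forbidden (ΔS fails)
(e) allowed
(f) allowed
(g) allowed
Total allowed: 3 of 7.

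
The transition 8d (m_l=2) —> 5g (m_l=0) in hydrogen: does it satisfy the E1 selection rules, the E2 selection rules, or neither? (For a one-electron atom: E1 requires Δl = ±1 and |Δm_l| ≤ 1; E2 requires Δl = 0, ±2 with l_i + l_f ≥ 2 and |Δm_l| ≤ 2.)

E2

Δl = 4 − 2 = +2; l_i + l_f = 6.
Δm_l = -2.
E1 (Δl = ±1, |Δm_l| ≤ 1): not satisfied.
E2 (Δl = 0,±2, l_i+l_f ≥ 2, |Δm_l| ≤ 2): satisfied.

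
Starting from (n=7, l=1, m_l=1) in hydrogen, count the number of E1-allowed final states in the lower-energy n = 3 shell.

4

E1 requires Δl = ±1, so l_f ∈ {0, 2}; with 0 ≤ l_f ≤ n_f−1 = 2, the allowed l_f values are {0, 2}.
For l_f = 0: m_f ∈ {m_i−1, m_i, m_i+1} ∩ [−0, 0] = {0} → 1 state.
For l_f = 2: m_f ∈ {m_i−1, m_i, m_i+1} ∩ [−2, 2] = {0, 1, 2} → 3 states.
Total: 4.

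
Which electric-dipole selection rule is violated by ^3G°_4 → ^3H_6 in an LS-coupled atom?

Initial level: S=1, L=4, J=4, parity odd. Final level: S=1, L=5, J=6, parity even.
ΔL = 0, ±1 (not L=0↔0): L: 4 → 5, ΔL = +1 — satisfied.
ΔS = 0: S: 1 → 1 — satisfied.
ΔJ = 0, ±1 (not J=0↔0): J: 4 → 6, ΔJ = +2 — violated.
Parity must change: odd → even — satisfied.

the ΔJ = 0, ±1 rule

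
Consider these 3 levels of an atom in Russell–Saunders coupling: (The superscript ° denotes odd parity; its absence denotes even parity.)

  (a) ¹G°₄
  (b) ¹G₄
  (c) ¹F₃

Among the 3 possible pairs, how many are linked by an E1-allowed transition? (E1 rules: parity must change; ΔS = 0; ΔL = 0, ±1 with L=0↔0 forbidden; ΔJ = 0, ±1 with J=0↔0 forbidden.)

(a)–(b): allowed.
(a)–(c): allowed.
(b)–(c): forbidden (parity).
Allowed pairs: 2 of 3.

2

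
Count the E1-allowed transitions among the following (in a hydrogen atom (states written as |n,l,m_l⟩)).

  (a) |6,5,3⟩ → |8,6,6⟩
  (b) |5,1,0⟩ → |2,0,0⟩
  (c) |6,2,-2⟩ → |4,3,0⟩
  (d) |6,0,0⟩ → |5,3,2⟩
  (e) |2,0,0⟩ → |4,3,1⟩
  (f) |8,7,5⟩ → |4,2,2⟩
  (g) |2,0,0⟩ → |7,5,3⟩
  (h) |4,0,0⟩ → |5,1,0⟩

2

(a) forbidden — Δm_l = +3 (E1 requires Δm_l = 0, ±1)
(b) allowed
(c) forbidden — Δm_l = +2 (E1 requires Δm_l = 0, ±1)
(d) forbidden — Δl = +3 (E1 requires Δl = ±1); Δm_l = +2 (E1 requires Δm_l = 0, ±1)
(e) forbidden — Δl = +3 (E1 requires Δl = ±1)
(f) forbidden — Δl = -5 (E1 requires Δl = ±1); Δm_l = -3 (E1 requires Δm_l = 0, ±1)
(g) forbidden — Δl = +5 (E1 requires Δl = ±1); Δm_l = +3 (E1 requires Δm_l = 0, ±1)
(h) allowed
Total allowed: 2 of 8.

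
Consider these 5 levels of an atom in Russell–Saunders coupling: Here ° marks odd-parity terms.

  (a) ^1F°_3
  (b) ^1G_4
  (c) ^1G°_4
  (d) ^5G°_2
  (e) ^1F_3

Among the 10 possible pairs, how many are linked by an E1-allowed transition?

(a)–(b): allowed.
(a)–(c): forbidden (parity).
(a)–(d): forbidden (parity, ΔS).
(a)–(e): allowed.
(b)–(c): allowed.
(b)–(d): forbidden (ΔS, ΔJ).
(b)–(e): forbidden (parity).
(c)–(d): forbidden (parity, ΔS, ΔJ).
(c)–(e): allowed.
(d)–(e): forbidden (ΔS).
Allowed pairs: 4 of 10.

4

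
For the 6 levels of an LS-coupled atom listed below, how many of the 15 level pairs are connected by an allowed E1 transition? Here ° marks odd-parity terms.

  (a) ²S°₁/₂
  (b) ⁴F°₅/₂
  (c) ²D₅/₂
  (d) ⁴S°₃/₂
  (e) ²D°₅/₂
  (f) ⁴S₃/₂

(a)–(b): forbidden (parity, ΔS, ΔL, ΔJ).
(a)–(c): forbidden (ΔL, ΔJ).
(a)–(d): forbidden (parity, ΔS, ΔL).
(a)–(e): forbidden (parity, ΔL, ΔJ).
(a)–(f): forbidden (ΔS, ΔL).
(b)–(c): forbidden (ΔS).
(b)–(d): forbidden (parity, ΔL).
(b)–(e): forbidden (parity, ΔS).
(b)–(f): forbidden (ΔL).
(c)–(d): forbidden (ΔS, ΔL).
(c)–(e): allowed.
(c)–(f): forbidden (parity, ΔS, ΔL).
(d)–(e): forbidden (parity, ΔS, ΔL).
(d)–(f): forbidden (ΔL).
(e)–(f): forbidden (ΔS, ΔL).
Allowed pairs: 1 of 15.

1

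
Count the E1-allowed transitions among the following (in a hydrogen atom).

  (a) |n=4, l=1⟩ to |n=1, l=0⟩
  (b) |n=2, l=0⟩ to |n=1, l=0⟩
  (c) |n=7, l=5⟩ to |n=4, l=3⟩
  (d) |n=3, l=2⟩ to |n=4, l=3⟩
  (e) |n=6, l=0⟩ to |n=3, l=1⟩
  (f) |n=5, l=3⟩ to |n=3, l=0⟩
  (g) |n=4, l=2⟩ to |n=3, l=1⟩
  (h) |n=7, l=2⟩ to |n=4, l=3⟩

(a) allowed
(b) forbidden — Δl = +0 (E1 requires Δl = ±1)
(c) forbidden — Δl = -2 (E1 requires Δl = ±1)
(d) allowed
(e) allowed
(f) forbidden — Δl = -3 (E1 requires Δl = ±1)
(g) allowed
(h) allowed
Total allowed: 5 of 8.

5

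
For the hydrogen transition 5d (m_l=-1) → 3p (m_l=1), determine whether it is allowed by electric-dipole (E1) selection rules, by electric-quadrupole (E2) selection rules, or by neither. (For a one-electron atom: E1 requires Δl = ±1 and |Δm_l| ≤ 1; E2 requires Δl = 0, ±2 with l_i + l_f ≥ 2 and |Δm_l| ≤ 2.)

Δl = 1 − 2 = -1; l_i + l_f = 3.
Δm_l = +2.
E1 (Δl = ±1, |Δm_l| ≤ 1): not satisfied.
E2 (Δl = 0,±2, l_i+l_f ≥ 2, |Δm_l| ≤ 2): not satisfied.

neither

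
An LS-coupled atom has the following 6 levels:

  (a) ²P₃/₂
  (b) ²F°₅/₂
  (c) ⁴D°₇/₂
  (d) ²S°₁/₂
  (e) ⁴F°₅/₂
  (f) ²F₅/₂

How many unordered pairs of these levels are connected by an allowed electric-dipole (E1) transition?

2

(a)–(b): forbidden (ΔL).
(a)–(c): forbidden (ΔS, ΔJ).
(a)–(d): allowed.
(a)–(e): forbidden (ΔS, ΔL).
(a)–(f): forbidden (parity, ΔL).
(b)–(c): forbidden (parity, ΔS).
(b)–(d): forbidden (parity, ΔL, ΔJ).
(b)–(e): forbidden (parity, ΔS).
(b)–(f): allowed.
(c)–(d): forbidden (parity, ΔS, ΔL, ΔJ).
(c)–(e): forbidden (parity).
(c)–(f): forbidden (ΔS).
(d)–(e): forbidden (parity, ΔS, ΔL, ΔJ).
(d)–(f): forbidden (ΔL, ΔJ).
(e)–(f): forbidden (ΔS).
Allowed pairs: 2 of 15.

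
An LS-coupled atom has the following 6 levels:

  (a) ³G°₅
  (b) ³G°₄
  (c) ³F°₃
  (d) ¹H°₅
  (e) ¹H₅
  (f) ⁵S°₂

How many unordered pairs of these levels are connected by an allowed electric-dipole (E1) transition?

1

(a)–(b): forbidden (parity).
(a)–(c): forbidden (parity, ΔJ).
(a)–(d): forbidden (parity, ΔS).
(a)–(e): forbidden (ΔS).
(a)–(f): forbidden (parity, ΔS, ΔL, ΔJ).
(b)–(c): forbidden (parity).
(b)–(d): forbidden (parity, ΔS).
(b)–(e): forbidden (ΔS).
(b)–(f): forbidden (parity, ΔS, ΔL, ΔJ).
(c)–(d): forbidden (parity, ΔS, ΔL, ΔJ).
(c)–(e): forbidden (ΔS, ΔL, ΔJ).
(c)–(f): forbidden (parity, ΔS, ΔL).
(d)–(e): allowed.
(d)–(f): forbidden (parity, ΔS, ΔL, ΔJ).
(e)–(f): forbidden (ΔS, ΔL, ΔJ).
Allowed pairs: 1 of 15.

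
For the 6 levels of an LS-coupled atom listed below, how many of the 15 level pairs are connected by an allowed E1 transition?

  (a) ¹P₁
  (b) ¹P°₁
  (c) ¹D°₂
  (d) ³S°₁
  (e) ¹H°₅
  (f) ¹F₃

3

(a)–(b): allowed.
(a)–(c): allowed.
(a)–(d): forbidden (ΔS).
(a)–(e): forbidden (ΔL, ΔJ).
(a)–(f): forbidden (parity, ΔL, ΔJ).
(b)–(c): forbidden (parity).
(b)–(d): forbidden (parity, ΔS).
(b)–(e): forbidden (parity, ΔL, ΔJ).
(b)–(f): forbidden (ΔL, ΔJ).
(c)–(d): forbidden (parity, ΔS, ΔL).
(c)–(e): forbidden (parity, ΔL, ΔJ).
(c)–(f): allowed.
(d)–(e): forbidden (parity, ΔS, ΔL, ΔJ).
(d)–(f): forbidden (ΔS, ΔL, ΔJ).
(e)–(f): forbidden (ΔL, ΔJ).
Allowed pairs: 3 of 15.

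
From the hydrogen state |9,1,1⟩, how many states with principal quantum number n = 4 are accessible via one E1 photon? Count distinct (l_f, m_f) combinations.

4

E1 requires Δl = ±1, so l_f ∈ {0, 2}; with 0 ≤ l_f ≤ n_f−1 = 3, the allowed l_f values are {0, 2}.
For l_f = 0: m_f ∈ {m_i−1, m_i, m_i+1} ∩ [−0, 0] = {0} → 1 state.
For l_f = 2: m_f ∈ {m_i−1, m_i, m_i+1} ∩ [−2, 2] = {0, 1, 2} → 3 states.
Total: 4.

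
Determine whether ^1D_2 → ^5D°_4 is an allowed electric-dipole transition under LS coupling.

Parity must change: even → odd — ok.
ΔS = 0: S: 0 → 2 — fails.
ΔL = 0, ±1 (not L=0↔0): L: 2 → 2, ΔL = +0 — ok.
ΔJ = 0, ±1 (not J=0↔0): J: 2 → 4, ΔJ = +2 — fails.
Rule(s) violated: ΔS, ΔJ.

forbidden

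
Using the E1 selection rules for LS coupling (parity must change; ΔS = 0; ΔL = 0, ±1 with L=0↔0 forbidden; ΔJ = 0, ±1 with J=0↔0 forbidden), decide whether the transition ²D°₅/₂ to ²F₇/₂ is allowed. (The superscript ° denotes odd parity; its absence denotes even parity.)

allowed

Reading off the term symbols: S 1/2→1/2, L 2→3, J 5/2→7/2, parity odd→even.
Parity must change: odd → even — satisfied.
ΔS = 0: S: 1/2 → 1/2 — satisfied.
ΔL = 0, ±1 (not L=0↔0): L: 2 → 3, ΔL = +1 — satisfied.
ΔJ = 0, ±1 (not J=0↔0): J: 5/2 → 7/2, ΔJ = +1 — satisfied.
All four E1 rules are satisfied.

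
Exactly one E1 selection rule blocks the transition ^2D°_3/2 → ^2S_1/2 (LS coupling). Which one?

the ΔL = 0, ±1 rule

Initial level: S=1/2, L=2, J=3/2, parity odd. Final level: S=1/2, L=0, J=1/2, parity even.
Parity must change: odd → even — passes.
ΔS = 0: S: 1/2 → 1/2 — passes.
ΔL = 0, ±1 (not L=0↔0): L: 2 → 0, ΔL = -2 — fails.
ΔJ = 0, ±1 (not J=0↔0): J: 3/2 → 1/2, ΔJ = -1 — passes.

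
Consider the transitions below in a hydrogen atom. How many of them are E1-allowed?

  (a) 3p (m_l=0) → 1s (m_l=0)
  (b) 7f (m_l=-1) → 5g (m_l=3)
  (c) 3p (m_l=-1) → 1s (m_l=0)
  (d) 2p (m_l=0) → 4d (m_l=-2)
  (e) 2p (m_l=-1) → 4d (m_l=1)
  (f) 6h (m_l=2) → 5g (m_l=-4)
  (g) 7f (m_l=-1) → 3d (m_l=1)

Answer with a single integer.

2

(a) allowed
(b) forbidden — Δm_l = +4 (E1 requires Δm_l = 0, ±1)
(c) allowed
(d) forbidden — Δm_l = -2 (E1 requires Δm_l = 0, ±1)
(e) forbidden — Δm_l = +2 (E1 requires Δm_l = 0, ±1)
(f) forbidden — Δm_l = -6 (E1 requires Δm_l = 0, ±1)
(g) forbidden — Δm_l = +2 (E1 requires Δm_l = 0, ±1)
Total allowed: 2 of 7.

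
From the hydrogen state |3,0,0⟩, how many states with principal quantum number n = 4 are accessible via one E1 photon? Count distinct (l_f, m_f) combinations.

E1 requires Δl = ±1, so l_f ∈ {-1, 1}; with 0 ≤ l_f ≤ n_f−1 = 3, the allowed l_f values are {1}.
For l_f = 1: m_f ∈ {m_i−1, m_i, m_i+1} ∩ [−1, 1] = {-1, 0, 1} → 3 states.
Total: 3.

3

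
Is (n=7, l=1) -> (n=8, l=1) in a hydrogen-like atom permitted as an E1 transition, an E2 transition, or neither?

E2

Δl = 1 − 1 = +0; l_i + l_f = 2.
E1 (Δl = ±1): not satisfied.
E2 (Δl = 0,±2, l_i+l_f ≥ 2): satisfied.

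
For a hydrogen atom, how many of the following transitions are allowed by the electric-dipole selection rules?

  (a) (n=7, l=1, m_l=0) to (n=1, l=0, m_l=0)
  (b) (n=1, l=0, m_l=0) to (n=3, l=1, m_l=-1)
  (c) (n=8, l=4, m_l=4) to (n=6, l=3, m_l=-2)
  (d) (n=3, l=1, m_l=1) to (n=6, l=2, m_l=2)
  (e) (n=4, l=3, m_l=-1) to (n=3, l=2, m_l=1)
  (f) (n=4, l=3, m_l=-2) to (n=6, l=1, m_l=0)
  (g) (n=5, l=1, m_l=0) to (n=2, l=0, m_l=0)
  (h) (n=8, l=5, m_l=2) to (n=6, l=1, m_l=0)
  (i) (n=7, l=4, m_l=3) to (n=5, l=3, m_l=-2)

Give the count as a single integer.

(a) allowed
(b) allowed
(c) forbidden — Δm_l = -6 (E1 requires Δm_l = 0, ±1)
(d) allowed
(e) forbidden — Δm_l = +2 (E1 requires Δm_l = 0, ±1)
(f) forbidden — Δl = -2 (E1 requires Δl = ±1); Δm_l = +2 (E1 requires Δm_l = 0, ±1)
(g) allowed
(h) forbidden — Δl = -4 (E1 requires Δl = ±1); Δm_l = -2 (E1 requires Δm_l = 0, ±1)
(i) forbidden — Δm_l = -5 (E1 requires Δm_l = 0, ±1)
Total allowed: 4 of 9.

4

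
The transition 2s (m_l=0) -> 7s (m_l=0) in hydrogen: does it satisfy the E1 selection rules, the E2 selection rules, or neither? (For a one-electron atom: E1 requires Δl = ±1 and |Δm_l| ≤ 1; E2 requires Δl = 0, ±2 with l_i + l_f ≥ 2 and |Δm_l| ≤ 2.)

neither

Δl = 0 − 0 = +0; l_i + l_f = 0.
Δm_l = +0.
E1 (Δl = ±1, |Δm_l| ≤ 1): not satisfied.
E2 (Δl = 0,±2, l_i+l_f ≥ 2, |Δm_l| ≤ 2): not satisfied.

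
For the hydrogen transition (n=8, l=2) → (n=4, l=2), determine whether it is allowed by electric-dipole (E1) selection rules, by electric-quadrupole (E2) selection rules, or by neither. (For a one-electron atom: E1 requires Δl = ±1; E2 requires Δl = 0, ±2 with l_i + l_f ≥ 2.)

E2

Δl = 2 − 2 = +0; l_i + l_f = 4.
E1 (Δl = ±1): not satisfied.
E2 (Δl = 0,±2, l_i+l_f ≥ 2): satisfied.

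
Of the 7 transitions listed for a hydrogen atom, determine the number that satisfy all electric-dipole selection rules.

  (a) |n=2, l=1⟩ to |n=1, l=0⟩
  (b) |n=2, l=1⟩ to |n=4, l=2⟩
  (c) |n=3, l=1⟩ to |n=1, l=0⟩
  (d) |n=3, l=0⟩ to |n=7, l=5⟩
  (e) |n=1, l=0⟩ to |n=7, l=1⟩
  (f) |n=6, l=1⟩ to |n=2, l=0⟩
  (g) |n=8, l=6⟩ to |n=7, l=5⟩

(a) allowed
(b) allowed
(c) allowed
(d) forbidden — Δl = +5 (E1 requires Δl = ±1)
(e) allowed
(f) allowed
(g) allowed
Total allowed: 6 of 7.

6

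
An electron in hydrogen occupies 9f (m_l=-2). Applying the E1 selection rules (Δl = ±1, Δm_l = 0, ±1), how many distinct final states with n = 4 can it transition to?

E1 requires Δl = ±1, so l_f ∈ {2, 4}; with 0 ≤ l_f ≤ n_f−1 = 3, the allowed l_f values are {2}.
For l_f = 2: m_f ∈ {m_i−1, m_i, m_i+1} ∩ [−2, 2] = {-2, -1} → 2 states.
Total: 2.

2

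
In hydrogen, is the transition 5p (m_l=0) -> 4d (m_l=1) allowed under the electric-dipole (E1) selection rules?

allowed

Δl = 2 − 1 = +1; the E1 rule Δl = ±1 is satisfied.
m_l: 0 → 1 (Δm_l = +1). |Δm_l| ≤ 1 satisfied.
All E1 selection rules are satisfied.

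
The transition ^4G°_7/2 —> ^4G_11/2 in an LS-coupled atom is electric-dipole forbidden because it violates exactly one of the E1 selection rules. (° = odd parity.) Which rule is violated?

the ΔJ = 0, ±1 rule

ΔS = 0: S: 3/2 → 3/2 — passes.
Parity must change: odd → even — passes.
ΔJ = 0, ±1 (not J=0↔0): J: 7/2 → 11/2, ΔJ = +2 — fails.
ΔL = 0, ±1 (not L=0↔0): L: 4 → 4, ΔL = +0 — passes.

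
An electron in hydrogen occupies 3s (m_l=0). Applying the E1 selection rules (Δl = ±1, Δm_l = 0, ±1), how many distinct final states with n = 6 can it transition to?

E1 requires Δl = ±1, so l_f ∈ {-1, 1}; with 0 ≤ l_f ≤ n_f−1 = 5, the allowed l_f values are {1}.
For l_f = 1: m_f ∈ {m_i−1, m_i, m_i+1} ∩ [−1, 1] = {-1, 0, 1} → 3 states.
Total: 3.

3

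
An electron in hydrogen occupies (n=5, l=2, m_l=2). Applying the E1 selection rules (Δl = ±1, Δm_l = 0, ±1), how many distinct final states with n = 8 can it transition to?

E1 requires Δl = ±1, so l_f ∈ {1, 3}; with 0 ≤ l_f ≤ n_f−1 = 7, the allowed l_f values are {1, 3}.
For l_f = 1: m_f ∈ {m_i−1, m_i, m_i+1} ∩ [−1, 1] = {1} → 1 state.
For l_f = 3: m_f ∈ {m_i−1, m_i, m_i+1} ∩ [−3, 3] = {1, 2, 3} → 3 states.
Total: 4.

4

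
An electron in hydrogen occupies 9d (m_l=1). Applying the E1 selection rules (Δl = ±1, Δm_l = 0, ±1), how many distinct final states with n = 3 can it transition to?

2

E1 requires Δl = ±1, so l_f ∈ {1, 3}; with 0 ≤ l_f ≤ n_f−1 = 2, the allowed l_f values are {1}.
For l_f = 1: m_f ∈ {m_i−1, m_i, m_i+1} ∩ [−1, 1] = {0, 1} → 2 states.
Total: 2.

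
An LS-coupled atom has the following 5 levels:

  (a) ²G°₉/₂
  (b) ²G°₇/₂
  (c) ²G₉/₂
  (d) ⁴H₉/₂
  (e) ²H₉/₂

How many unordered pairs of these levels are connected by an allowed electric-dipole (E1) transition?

4

(a)–(b): forbidden (parity).
(a)–(c): allowed.
(a)–(d): forbidden (ΔS).
(a)–(e): allowed.
(b)–(c): allowed.
(b)–(d): forbidden (ΔS).
(b)–(e): allowed.
(c)–(d): forbidden (parity, ΔS).
(c)–(e): forbidden (parity).
(d)–(e): forbidden (parity, ΔS).
Allowed pairs: 4 of 10.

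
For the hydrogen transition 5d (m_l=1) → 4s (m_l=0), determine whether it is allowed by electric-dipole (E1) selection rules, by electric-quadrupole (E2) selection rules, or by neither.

E2

Δl = 0 − 2 = -2; l_i + l_f = 2.
Δm_l = -1.
E1 (Δl = ±1, |Δm_l| ≤ 1): not satisfied.
E2 (Δl = 0,±2, l_i+l_f ≥ 2, |Δm_l| ≤ 2): satisfied.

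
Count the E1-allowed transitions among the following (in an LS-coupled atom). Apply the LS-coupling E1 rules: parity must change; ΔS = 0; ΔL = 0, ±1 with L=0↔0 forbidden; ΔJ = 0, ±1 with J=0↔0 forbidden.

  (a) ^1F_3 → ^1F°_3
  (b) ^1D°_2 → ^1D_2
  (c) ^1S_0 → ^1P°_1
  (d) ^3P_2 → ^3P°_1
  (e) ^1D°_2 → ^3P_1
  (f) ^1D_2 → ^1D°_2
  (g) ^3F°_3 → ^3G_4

(a) allowed
(b) allowed
(c) allowed
(d) allowed
(e) forbidden (ΔS fails)
(f) allowed
(g) allowed
Total allowed: 6 of 7.

6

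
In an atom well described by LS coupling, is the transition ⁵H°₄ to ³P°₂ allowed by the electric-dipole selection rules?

forbidden

Reading off the term symbols: S 2→1, L 5→1, J 4→2, parity odd→odd.
ΔS = 0: S: 2 → 1 — ✗.
ΔJ = 0, ±1 (not J=0↔0): J: 4 → 2, ΔJ = -2 — ✗.
Parity must change: odd → odd — ✗.
ΔL = 0, ±1 (not L=0↔0): L: 5 → 1, ΔL = -4 — ✗.
Rule(s) violated: parity, ΔS, ΔL, ΔJ.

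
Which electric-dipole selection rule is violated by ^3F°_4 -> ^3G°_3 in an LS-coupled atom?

Initial level: S=1, L=3, J=4, parity odd. Final level: S=1, L=4, J=3, parity odd.
Parity must change: odd → odd — fails.
ΔS = 0: S: 1 → 1 — passes.
ΔL = 0, ±1 (not L=0↔0): L: 3 → 4, ΔL = +1 — passes.
ΔJ = 0, ±1 (not J=0↔0): J: 4 → 3, ΔJ = -1 — passes.

parity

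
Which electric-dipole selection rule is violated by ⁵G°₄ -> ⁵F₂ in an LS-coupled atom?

Reading off the term symbols: S 2→2, L 4→3, J 4→2, parity odd→even.
ΔL = 0, ±1 (not L=0↔0): L: 4 → 3, ΔL = -1 — ✓.
Parity must change: odd → even — ✓.
ΔS = 0: S: 2 → 2 — ✓.
ΔJ = 0, ±1 (not J=0↔0): J: 4 → 2, ΔJ = -2 — ✗.

the ΔJ = 0, ±1 rule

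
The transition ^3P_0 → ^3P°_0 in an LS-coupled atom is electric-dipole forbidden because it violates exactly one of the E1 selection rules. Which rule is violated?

Reading off the term symbols: S 1→1, L 1→1, J 0→0, parity even→odd.
Parity must change: even → odd — satisfied.
ΔS = 0: S: 1 → 1 — satisfied.
ΔL = 0, ±1 (not L=0↔0): L: 1 → 1, ΔL = +0 — satisfied.
ΔJ = 0, ±1 (not J=0↔0): J: 0 → 0, ΔJ = +0 — violated.

the J=0 ↔ J=0 exclusion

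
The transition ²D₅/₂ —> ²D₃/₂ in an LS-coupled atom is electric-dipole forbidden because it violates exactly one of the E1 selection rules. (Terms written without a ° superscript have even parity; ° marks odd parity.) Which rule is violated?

parity

Parity must change: even → even — fails.
ΔS = 0: S: 1/2 → 1/2 — ok.
ΔL = 0, ±1 (not L=0↔0): L: 2 → 2, ΔL = +0 — ok.
ΔJ = 0, ±1 (not J=0↔0): J: 5/2 → 3/2, ΔJ = -1 — ok.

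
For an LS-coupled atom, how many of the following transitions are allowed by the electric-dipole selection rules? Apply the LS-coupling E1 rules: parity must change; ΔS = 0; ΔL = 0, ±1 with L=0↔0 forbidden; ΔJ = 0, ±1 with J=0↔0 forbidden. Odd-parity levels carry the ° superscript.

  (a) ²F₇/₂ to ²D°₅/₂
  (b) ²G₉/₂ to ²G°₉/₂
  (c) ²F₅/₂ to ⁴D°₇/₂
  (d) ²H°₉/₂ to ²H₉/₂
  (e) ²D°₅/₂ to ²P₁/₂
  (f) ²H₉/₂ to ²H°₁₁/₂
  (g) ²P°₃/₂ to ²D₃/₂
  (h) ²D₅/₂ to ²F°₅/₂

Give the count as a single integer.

(a) allowed
(b) allowed
(c) forbidden (ΔS fails)
(d) allowed
(e) forbidden (ΔJ fails)
(f) allowed
(g) allowed
(h) allowed
Total allowed: 6 of 8.

6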